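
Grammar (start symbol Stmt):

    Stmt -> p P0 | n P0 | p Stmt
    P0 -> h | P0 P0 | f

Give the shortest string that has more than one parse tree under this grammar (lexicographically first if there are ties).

n f f f

length 2: no string has ≥2 trees
length 3: no string has ≥2 trees
length 4: n f f f has 2 parse trees

Two derivations of n f f f:
  Stmt ⇒ n P0 ⇒ n P0 P0 ⇒ n P0 P0 P0 ⇒ n f P0 P0 ⇒ n f f P0 ⇒ n f f f
  Stmt ⇒ n P0 ⇒ n P0 P0 ⇒ n f P0 ⇒ n f P0 P0 ⇒ n f f P0 ⇒ n f f f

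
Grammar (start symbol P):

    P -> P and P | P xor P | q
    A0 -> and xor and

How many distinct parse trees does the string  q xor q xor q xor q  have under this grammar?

5

Parse trees for q xor q xor q xor q:
  [P [P q] xor [P [P q] xor [P [P q] xor [P q]]]]
  [P [P q] xor [P [P [P q] xor [P q]] xor [P q]]]
  [P [P [P q] xor [P q]] xor [P [P q] xor [P q]]]
  [P [P [P q] xor [P [P q] xor [P q]]] xor [P q]]
  [P [P [P [P q] xor [P q]] xor [P q]] xor [P q]]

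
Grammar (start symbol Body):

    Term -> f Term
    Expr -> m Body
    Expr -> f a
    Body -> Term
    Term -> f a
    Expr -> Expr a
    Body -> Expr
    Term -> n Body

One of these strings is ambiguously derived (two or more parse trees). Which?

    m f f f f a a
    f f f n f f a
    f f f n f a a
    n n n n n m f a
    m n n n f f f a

m f f f f a a: 1 tree
f f f n f f a: 1 tree
f f f n f a a: 1 tree
n n n n n m f a: 2 trees
m n n n f f f a: 1 tree

n n n n n m f a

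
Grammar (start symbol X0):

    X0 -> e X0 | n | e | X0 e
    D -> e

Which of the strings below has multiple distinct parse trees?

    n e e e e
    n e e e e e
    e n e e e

n e e e e: 1 tree
n e e e e e: 1 tree
e n e e e: 4 trees

e n e e e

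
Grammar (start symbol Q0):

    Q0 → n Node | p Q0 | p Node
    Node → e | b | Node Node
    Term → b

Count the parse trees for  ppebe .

Parse trees for ppebe:
  [Q0 p [Q0 p [Node [Node e] [Node [Node b] [Node e]]]]]
  [Q0 p [Q0 p [Node [Node [Node e] [Node b]] [Node e]]]]

2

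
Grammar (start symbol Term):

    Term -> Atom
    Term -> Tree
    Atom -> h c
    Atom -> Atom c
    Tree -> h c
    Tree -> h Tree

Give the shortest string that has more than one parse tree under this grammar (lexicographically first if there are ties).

length 2: h c has 2 parse trees

Two derivations of h c:
  Term ⇒ Atom ⇒ h c
  Term ⇒ Tree ⇒ h c

h c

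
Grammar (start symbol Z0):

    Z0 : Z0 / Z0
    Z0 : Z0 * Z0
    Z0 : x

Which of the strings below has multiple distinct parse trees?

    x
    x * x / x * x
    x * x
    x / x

x: 1 tree
x * x / x * x: 5 trees
x * x: 1 tree
x / x: 1 tree

x * x / x * x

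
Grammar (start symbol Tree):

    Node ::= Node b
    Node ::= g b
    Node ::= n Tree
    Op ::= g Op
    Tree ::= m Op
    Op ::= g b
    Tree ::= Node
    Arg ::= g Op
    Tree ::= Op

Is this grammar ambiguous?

Witness: g b

Derivation 1: Tree ⇒ Node ⇒ g b
Derivation 2: Tree ⇒ Op ⇒ g b

Two distinct leftmost derivations for the same string.

Ambiguous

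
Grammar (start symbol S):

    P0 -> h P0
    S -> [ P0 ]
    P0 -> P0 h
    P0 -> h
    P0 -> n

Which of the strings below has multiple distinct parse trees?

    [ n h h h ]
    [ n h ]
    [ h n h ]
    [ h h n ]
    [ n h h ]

[ n h h h ]: 1 tree
[ n h ]: 1 tree
[ h n h ]: 2 trees
[ h h n ]: 1 tree
[ n h h ]: 1 tree

[ h n h ]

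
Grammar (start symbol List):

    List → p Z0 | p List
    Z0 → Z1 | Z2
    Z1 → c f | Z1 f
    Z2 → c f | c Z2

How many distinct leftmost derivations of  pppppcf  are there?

2

Parse trees for pppppcf:
  [List p [List p [List p [List p [List p [Z0 [Z1 c f]]]]]]]
  [List p [List p [List p [List p [List p [Z0 [Z2 c f]]]]]]]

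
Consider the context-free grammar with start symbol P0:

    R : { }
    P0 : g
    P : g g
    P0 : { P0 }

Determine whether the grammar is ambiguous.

Only P0 is reachable from P0; ignoring the rest: Each string is a nest of matched brackets around a single atom. An opening bracket forces the recursive rule; an atom forces the base rule.

Unambiguous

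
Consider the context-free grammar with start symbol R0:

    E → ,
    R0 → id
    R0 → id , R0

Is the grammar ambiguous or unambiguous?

Only R0 is reachable from R0; ignoring the rest: Right-recursive list with a separator: after each atom, whether the separator follows determines the rule. One parse per string.

Unambiguous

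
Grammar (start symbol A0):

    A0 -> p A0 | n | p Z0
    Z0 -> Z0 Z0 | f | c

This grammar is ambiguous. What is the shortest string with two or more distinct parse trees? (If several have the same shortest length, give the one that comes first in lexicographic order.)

p c c c

length 1: no string has ≥2 trees
length 2: no string has ≥2 trees
length 3: no string has ≥2 trees
length 4: p c c c has 2 parse trees

Two derivations of p c c c:
  A0 ⇒ p Z0 ⇒ p Z0 Z0 ⇒ p Z0 Z0 Z0 ⇒ p c Z0 Z0 ⇒ p c c Z0 ⇒ p c c c
  A0 ⇒ p Z0 ⇒ p Z0 Z0 ⇒ p c Z0 ⇒ p c Z0 Z0 ⇒ p c c Z0 ⇒ p c c c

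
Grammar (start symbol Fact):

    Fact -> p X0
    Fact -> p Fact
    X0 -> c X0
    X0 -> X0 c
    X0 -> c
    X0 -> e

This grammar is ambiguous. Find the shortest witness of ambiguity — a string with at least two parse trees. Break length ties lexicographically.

length 2: no string has ≥2 trees
length 3: p c c has 2 parse trees

Two derivations of p c c:
  Fact ⇒ p X0 ⇒ p c X0 ⇒ p c c
  Fact ⇒ p X0 ⇒ p X0 c ⇒ p c c

p c c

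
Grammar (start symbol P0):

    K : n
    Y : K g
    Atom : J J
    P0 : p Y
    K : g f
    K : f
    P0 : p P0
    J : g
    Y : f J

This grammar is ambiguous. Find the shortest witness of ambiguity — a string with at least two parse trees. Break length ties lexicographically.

length 3: p f g has 2 parse trees

Two derivations of p f g:
  P0 ⇒ p Y ⇒ p K g ⇒ p f g
  P0 ⇒ p Y ⇒ p f J ⇒ p f g

p f g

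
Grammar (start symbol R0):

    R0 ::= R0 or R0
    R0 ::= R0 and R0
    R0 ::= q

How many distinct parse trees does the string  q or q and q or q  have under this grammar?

Parse trees for q or q and q or q:
  [R0 [R0 q] or [R0 [R0 [R0 q] and [R0 q]] or [R0 q]]]
  [R0 [R0 q] or [R0 [R0 q] and [R0 [R0 q] or [R0 q]]]]
  [R0 [R0 [R0 q] or [R0 [R0 q] and [R0 q]]] or [R0 q]]
  [R0 [R0 [R0 [R0 q] or [R0 q]] and [R0 q]] or [R0 q]]
  [R0 [R0 [R0 q] or [R0 q]] and [R0 [R0 q] or [R0 q]]]

5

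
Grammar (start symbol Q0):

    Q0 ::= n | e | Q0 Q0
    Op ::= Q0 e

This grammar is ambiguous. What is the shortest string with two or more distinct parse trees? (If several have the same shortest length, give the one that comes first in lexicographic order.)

e e e

length 1: no string has ≥2 trees
length 2: no string has ≥2 trees
length 3: e e e has 2 parse trees

Two derivations of e e e:
  Q0 ⇒ Q0 Q0 ⇒ e Q0 ⇒ e Q0 Q0 ⇒ e e Q0 ⇒ e e e
  Q0 ⇒ Q0 Q0 ⇒ Q0 Q0 Q0 ⇒ e Q0 Q0 ⇒ e e Q0 ⇒ e e e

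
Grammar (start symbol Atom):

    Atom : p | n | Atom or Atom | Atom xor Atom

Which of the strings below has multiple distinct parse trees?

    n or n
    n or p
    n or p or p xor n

n or p or p xor n

n or n: 1 tree
n or p: 1 tree
n or p or p xor n: 5 trees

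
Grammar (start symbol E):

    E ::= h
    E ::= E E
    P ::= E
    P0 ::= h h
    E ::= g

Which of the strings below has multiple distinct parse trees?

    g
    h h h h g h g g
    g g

h h h h g h g g

g: 1 tree
h h h h g h g g: 429 trees
g g: 1 tree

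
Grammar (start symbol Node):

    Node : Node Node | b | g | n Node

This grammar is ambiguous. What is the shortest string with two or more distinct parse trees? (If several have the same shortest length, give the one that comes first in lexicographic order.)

b b b

length 1: no string has ≥2 trees
length 2: no string has ≥2 trees
length 3: b b b has 2 parse trees

Two derivations of b b b:
  Node ⇒ Node Node ⇒ Node Node Node ⇒ b Node Node ⇒ b b Node ⇒ b b b
  Node ⇒ Node Node ⇒ b Node ⇒ b Node Node ⇒ b b Node ⇒ b b b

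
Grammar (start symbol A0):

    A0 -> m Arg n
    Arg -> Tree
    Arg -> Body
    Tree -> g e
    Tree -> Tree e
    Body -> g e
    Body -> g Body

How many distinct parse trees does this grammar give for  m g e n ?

2

Parse trees for m g e n:
  [A0 m [Arg [Tree g e]] n]
  [A0 m [Arg [Body g e]] n]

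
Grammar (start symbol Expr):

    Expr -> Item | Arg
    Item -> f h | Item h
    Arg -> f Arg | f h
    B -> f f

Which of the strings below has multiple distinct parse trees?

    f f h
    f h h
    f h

f h

f f h: 1 tree
f h h: 1 tree
f h: 2 trees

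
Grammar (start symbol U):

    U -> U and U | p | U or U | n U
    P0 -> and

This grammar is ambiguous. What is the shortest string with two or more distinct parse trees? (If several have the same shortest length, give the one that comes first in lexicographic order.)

n p and p

length 1: no string has ≥2 trees
length 2: no string has ≥2 trees
length 3: no string has ≥2 trees
length 4: n p and p has 2 parse trees

Two derivations of n p and p:
  U ⇒ U and U ⇒ n U and U ⇒ n p and U ⇒ n p and p
  U ⇒ n U ⇒ n U and U ⇒ n p and U ⇒ n p and p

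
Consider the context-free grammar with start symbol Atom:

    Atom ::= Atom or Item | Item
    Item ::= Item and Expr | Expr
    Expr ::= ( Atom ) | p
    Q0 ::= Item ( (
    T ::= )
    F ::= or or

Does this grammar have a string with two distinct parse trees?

Only Atom, Item, Expr are reachable from Atom; ignoring the rest: This is a standard precedence ladder (Atom over Item over Expr), with each level left-recursive on its own operator ('or' at Atom, 'and' at Item). That structure is LR(1), hence unambiguous.

Unambiguous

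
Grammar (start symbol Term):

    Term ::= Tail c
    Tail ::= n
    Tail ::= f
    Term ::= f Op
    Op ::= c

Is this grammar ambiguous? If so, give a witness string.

Witness: f c

Derivation 1: Term ⇒ Tail c ⇒ f c
Derivation 2: Term ⇒ f Op ⇒ f c

Two distinct leftmost derivations for the same string.

Ambiguous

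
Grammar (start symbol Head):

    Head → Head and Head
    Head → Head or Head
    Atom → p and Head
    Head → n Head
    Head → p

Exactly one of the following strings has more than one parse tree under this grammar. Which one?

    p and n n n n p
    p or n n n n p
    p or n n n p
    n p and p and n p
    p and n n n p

p and n n n n p: 1 tree
p or n n n n p: 1 tree
p or n n n p: 1 tree
n p and p and n p: 5 trees
p and n n n p: 1 tree

n p and p and n p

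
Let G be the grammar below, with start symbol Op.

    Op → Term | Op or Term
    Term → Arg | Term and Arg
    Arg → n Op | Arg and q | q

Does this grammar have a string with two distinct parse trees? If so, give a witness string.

Witness: q and q

Derivation 1: Op ⇒ Term ⇒ Arg ⇒ Arg and q ⇒ q and q
Derivation 2: Op ⇒ Term ⇒ Term and Arg ⇒ Arg and Arg ⇒ q and Arg ⇒ q and q

Two distinct leftmost derivations for the same string.

Ambiguous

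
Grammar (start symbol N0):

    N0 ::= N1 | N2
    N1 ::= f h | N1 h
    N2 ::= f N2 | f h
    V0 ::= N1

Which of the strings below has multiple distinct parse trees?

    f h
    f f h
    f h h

f h

f h: 2 trees
f f h: 1 tree
f h h: 1 tree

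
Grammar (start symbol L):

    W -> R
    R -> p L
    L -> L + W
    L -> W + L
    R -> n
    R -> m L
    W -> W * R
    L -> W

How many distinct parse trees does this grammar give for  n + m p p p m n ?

2

Parse trees for n + m p p p m n:
  [L [L [W [R n]]] + [W [R m [L [W [R p [L [W [R p [L [W [R p [L [W [R m [L [W [R n]]]]]]]]]]]]]]]]]]
  [L [W [R n]] + [L [W [R m [L [W [R p [L [W [R p [L [W [R p [L [W [R m [L [W [R n]]]]]]]]]]]]]]]]]]]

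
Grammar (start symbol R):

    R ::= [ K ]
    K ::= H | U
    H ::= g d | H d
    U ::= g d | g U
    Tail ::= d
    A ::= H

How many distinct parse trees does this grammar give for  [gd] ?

Parse trees for [gd]:
  [R [ [K [H g d]] ]]
  [R [ [K [U g d]] ]]

2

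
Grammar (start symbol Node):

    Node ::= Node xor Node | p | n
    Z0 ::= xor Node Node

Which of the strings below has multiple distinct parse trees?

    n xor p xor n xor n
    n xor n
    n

n xor p xor n xor n: 5 trees
n xor n: 1 tree
n: 1 tree

n xor p xor n xor n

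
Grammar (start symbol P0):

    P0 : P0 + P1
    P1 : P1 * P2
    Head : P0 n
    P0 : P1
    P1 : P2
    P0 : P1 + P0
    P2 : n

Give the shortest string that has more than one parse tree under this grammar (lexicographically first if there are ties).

n + n

length 1: no string has ≥2 trees
length 3: n + n has 2 parse trees

Two derivations of n + n:
  P0 ⇒ P0 + P1 ⇒ P1 + P1 ⇒ P2 + P1 ⇒ n + P1 ⇒ n + P2 ⇒ n + n
  P0 ⇒ P1 + P0 ⇒ P2 + P0 ⇒ n + P0 ⇒ n + P1 ⇒ n + P2 ⇒ n + n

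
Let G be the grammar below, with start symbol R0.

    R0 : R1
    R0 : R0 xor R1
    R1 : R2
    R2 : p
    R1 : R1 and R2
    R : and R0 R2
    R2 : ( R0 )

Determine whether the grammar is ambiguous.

(R is unreachable from R0, so its rules don't affect L(R0).) The grammar is stratified — R0 handles 'xor' (left-recursive), R1 handles 'and', R2 atoms. Each operator has a fixed associativity and precedence level, so every string has one parse.

Unambiguous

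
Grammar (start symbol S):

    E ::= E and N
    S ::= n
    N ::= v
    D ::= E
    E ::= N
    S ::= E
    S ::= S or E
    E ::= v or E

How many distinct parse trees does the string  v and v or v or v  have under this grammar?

Parse trees for v and v or v or v:
  [S [S [E [E [N v]] and [N v]]] or [E v or [E [N v]]]]
  [S [S [S [E [E [N v]] and [N v]]] or [E [N v]]] or [E [N v]]]

2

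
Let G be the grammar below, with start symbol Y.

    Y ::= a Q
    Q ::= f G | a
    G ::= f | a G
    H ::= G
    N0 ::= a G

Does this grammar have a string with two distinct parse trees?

Only Y, Q, G are reachable from Y; ignoring the rest: The reachable rules are right-linear with at most one rule per (nonterminal, next-terminal) pair. Each input token forces the next rule, so parsing is deterministic.

Unambiguous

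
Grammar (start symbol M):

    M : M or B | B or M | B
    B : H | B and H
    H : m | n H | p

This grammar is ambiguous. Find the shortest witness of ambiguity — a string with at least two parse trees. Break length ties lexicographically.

length 1: no string has ≥2 trees
length 2: no string has ≥2 trees
length 3: m or m has 2 parse trees

Two derivations of m or m:
  M ⇒ M or B ⇒ B or B ⇒ H or B ⇒ m or B ⇒ m or H ⇒ m or m
  M ⇒ B or M ⇒ H or M ⇒ m or M ⇒ m or B ⇒ m or H ⇒ m or m

m or m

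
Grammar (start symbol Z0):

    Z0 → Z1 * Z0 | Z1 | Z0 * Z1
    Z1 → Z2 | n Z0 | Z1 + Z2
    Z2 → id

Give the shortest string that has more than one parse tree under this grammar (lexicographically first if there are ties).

id * id

length 1: no string has ≥2 trees
length 2: no string has ≥2 trees
length 3: id * id has 2 parse trees

Two derivations of id * id:
  Z0 ⇒ Z1 * Z0 ⇒ Z2 * Z0 ⇒ id * Z0 ⇒ id * Z1 ⇒ id * Z2 ⇒ id * id
  Z0 ⇒ Z0 * Z1 ⇒ Z1 * Z1 ⇒ Z2 * Z1 ⇒ id * Z1 ⇒ id * Z2 ⇒ id * id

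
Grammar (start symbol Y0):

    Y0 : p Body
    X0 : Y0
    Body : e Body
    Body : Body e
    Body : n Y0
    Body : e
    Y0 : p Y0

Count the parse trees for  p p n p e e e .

Parse trees for p p n p e e e:
  [Y0 p [Y0 p [Body [Body [Body n [Y0 p [Body e]]] e] e]]]
  [Y0 p [Y0 p [Body [Body n [Y0 p [Body e [Body e]]]] e]]]
  [Y0 p [Y0 p [Body [Body n [Y0 p [Body [Body e] e]]] e]]]
  [Y0 p [Y0 p [Body n [Y0 p [Body e [Body e [Body e]]]]]]]
  [Y0 p [Y0 p [Body n [Y0 p [Body e [Body [Body e] e]]]]]]
  [Y0 p [Y0 p [Body n [Y0 p [Body [Body e [Body e]] e]]]]]
  [Y0 p [Y0 p [Body n [Y0 p [Body [Body [Body e] e] e]]]]]

7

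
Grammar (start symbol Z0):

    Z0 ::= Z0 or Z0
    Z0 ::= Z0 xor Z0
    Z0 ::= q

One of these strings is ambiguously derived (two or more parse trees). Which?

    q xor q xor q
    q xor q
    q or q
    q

q xor q xor q: 2 trees
q xor q: 1 tree
q or q: 1 tree
q: 1 tree

q xor q xor q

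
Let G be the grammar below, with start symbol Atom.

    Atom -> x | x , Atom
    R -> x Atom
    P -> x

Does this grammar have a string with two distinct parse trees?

(R, P are unreachable from Atom, so their rules don't affect L(Atom).) Right-recursive list with a separator: after each atom, whether the separator follows determines the rule. One parse per string.

Unambiguous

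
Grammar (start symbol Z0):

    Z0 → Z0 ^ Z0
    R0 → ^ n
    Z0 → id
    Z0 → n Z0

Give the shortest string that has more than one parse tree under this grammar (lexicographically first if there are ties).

length 1: no string has ≥2 trees
length 2: no string has ≥2 trees
length 3: no string has ≥2 trees
length 4: n id ^ id has 2 parse trees

Two derivations of n id ^ id:
  Z0 ⇒ Z0 ^ Z0 ⇒ n Z0 ^ Z0 ⇒ n id ^ Z0 ⇒ n id ^ id
  Z0 ⇒ n Z0 ⇒ n Z0 ^ Z0 ⇒ n id ^ Z0 ⇒ n id ^ id

n id ^ id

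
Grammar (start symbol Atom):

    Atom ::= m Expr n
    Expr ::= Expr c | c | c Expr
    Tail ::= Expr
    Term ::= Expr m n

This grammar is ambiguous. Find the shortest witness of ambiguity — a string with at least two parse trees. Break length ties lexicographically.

m c c n

length 3: no string has ≥2 trees
length 4: m c c n has 2 parse trees

Two derivations of m c c n:
  Atom ⇒ m Expr n ⇒ m Expr c n ⇒ m c c n
  Atom ⇒ m Expr n ⇒ m c Expr n ⇒ m c c n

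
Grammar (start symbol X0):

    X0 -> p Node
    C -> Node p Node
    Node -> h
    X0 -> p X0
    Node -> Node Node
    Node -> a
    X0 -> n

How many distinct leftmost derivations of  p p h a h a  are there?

Parse trees for p p h a h a:
  [X0 p [X0 p [Node [Node h] [Node [Node a] [Node [Node h] [Node a]]]]]]
  [X0 p [X0 p [Node [Node h] [Node [Node [Node a] [Node h]] [Node a]]]]]
  [X0 p [X0 p [Node [Node [Node h] [Node a]] [Node [Node h] [Node a]]]]]
  [X0 p [X0 p [Node [Node [Node h] [Node [Node a] [Node h]]] [Node a]]]]
  [X0 p [X0 p [Node [Node [Node [Node h] [Node a]] [Node h]] [Node a]]]]

5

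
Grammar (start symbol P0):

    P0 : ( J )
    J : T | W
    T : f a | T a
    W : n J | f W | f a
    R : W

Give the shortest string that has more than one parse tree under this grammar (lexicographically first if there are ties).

( f a )

length 4: ( f a ) has 2 parse trees

Two derivations of ( f a ):
  P0 ⇒ ( J ) ⇒ ( T ) ⇒ ( f a )
  P0 ⇒ ( J ) ⇒ ( W ) ⇒ ( f a )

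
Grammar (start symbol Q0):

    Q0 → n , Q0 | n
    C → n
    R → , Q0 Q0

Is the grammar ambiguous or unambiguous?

Unambiguous

Only Q0 is reachable from Q0; ignoring the rest: The reachable grammar is A → atom sep A | atom. Each atom is followed by either the separator (recurse) or end-of-string (stop) — no choice point.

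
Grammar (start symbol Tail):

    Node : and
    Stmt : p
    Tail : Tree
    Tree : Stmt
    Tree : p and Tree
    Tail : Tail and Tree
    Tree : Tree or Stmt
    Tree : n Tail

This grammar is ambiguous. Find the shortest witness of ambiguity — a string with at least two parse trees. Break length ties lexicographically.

p and p

length 1: no string has ≥2 trees
length 2: no string has ≥2 trees
length 3: p and p has 2 parse trees

Two derivations of p and p:
  Tail ⇒ Tree ⇒ p and Tree ⇒ p and Stmt ⇒ p and p
  Tail ⇒ Tail and Tree ⇒ Tree and Tree ⇒ Stmt and Tree ⇒ p and Tree ⇒ p and Stmt ⇒ p and p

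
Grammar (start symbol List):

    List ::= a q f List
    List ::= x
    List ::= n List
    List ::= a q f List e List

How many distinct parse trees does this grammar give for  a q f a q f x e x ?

2

Parse trees for a q f a q f x e x:
  [List a q f [List a q f [List x] e [List x]]]
  [List a q f [List a q f [List x]] e [List x]]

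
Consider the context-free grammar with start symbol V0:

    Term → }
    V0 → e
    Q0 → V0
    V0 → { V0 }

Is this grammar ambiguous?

(Term, Q0 are unreachable from V0, so their rules don't affect L(V0).) L(V0) is { openⁿ atom closeⁿ : n ≥ 0 }. The bracket depth fixes n, and the derivation is forced at every step.

Unambiguous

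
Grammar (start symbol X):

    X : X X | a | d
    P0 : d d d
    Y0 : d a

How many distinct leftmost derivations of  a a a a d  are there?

Parse trees for a a a a d (showing first 6 of 14):
  [X [X a] [X [X a] [X [X a] [X [X a] [X d]]]]]
  [X [X a] [X [X a] [X [X [X a] [X a]] [X d]]]]
  [X [X a] [X [X [X a] [X a]] [X [X a] [X d]]]]
  [X [X a] [X [X [X a] [X [X a] [X a]]] [X d]]]
  [X [X a] [X [X [X [X a] [X a]] [X a]] [X d]]]
  [X [X [X a] [X a]] [X [X a] [X [X a] [X d]]]]

14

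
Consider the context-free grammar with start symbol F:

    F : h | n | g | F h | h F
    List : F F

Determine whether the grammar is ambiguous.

Ambiguous

Witness: h h

Derivation 1: F ⇒ F h ⇒ h h
Derivation 2: F ⇒ h F ⇒ h h

Two distinct leftmost derivations for the same string.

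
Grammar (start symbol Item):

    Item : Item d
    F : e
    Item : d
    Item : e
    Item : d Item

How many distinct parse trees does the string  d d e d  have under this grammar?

3

Parse trees for d d e d:
  [Item [Item d [Item d [Item e]]] d]
  [Item d [Item [Item d [Item e]] d]]
  [Item d [Item d [Item [Item e] d]]]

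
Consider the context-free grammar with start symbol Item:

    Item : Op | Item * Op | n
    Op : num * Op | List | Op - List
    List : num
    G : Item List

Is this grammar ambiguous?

Witness: num * num

Derivation 1: Item ⇒ Op ⇒ num * Op ⇒ num * List ⇒ num * num
Derivation 2: Item ⇒ Item * Op ⇒ Op * Op ⇒ List * Op ⇒ num * Op ⇒ num * List ⇒ num * num

Two distinct leftmost derivations for the same string.

Ambiguous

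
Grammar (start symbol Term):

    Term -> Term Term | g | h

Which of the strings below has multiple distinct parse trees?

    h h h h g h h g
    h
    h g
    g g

h h h h g h h g: 429 trees
h: 1 tree
h g: 1 tree
g g: 1 tree

h h h h g h h g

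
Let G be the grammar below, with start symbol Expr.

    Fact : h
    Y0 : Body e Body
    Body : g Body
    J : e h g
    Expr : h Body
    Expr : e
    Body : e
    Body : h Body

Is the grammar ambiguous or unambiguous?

Unambiguous

(Fact, Y0, J are unreachable from Expr, so their rules don't affect L(Expr).) Restricted to the reachable nonterminals, every rule has the form A → t or A → t B, and no two rules for the same A share a first terminal. The grammar encodes a DFA — one run per string.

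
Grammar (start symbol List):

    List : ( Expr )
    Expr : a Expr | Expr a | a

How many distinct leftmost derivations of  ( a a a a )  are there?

8

Parse trees for ( a a a a ):
  [List ( [Expr a [Expr a [Expr a [Expr a]]]] )]
  [List ( [Expr a [Expr a [Expr [Expr a] a]]] )]
  [List ( [Expr a [Expr [Expr a [Expr a]] a]] )]
  [List ( [Expr a [Expr [Expr [Expr a] a] a]] )]
  [List ( [Expr [Expr a [Expr a [Expr a]]] a] )]
  [List ( [Expr [Expr a [Expr [Expr a] a]] a] )]
  [List ( [Expr [Expr [Expr a [Expr a]] a] a] )]
  [List ( [Expr [Expr [Expr [Expr a] a] a] a] )]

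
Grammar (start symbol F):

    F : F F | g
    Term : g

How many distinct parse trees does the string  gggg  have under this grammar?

5

Parse trees for gggg:
  [F [F g] [F [F g] [F [F g] [F g]]]]
  [F [F g] [F [F [F g] [F g]] [F g]]]
  [F [F [F g] [F g]] [F [F g] [F g]]]
  [F [F [F g] [F [F g] [F g]]] [F g]]
  [F [F [F [F g] [F g]] [F g]] [F g]]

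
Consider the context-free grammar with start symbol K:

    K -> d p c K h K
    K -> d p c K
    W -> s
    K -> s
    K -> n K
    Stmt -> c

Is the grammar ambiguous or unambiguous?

Witness: d p c d p c s h s

Derivation 1: K ⇒ d p c K h K ⇒ d p c d p c K h K ⇒ d p c d p c s h K ⇒ d p c d p c s h s
Derivation 2: K ⇒ d p c K ⇒ d p c d p c K h K ⇒ d p c d p c s h K ⇒ d p c d p c s h s

Two distinct leftmost derivations for the same string.

Ambiguous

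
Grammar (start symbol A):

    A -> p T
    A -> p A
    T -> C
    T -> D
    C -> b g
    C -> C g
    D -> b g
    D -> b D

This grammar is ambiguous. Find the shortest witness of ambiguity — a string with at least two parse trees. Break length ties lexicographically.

length 3: p b g has 2 parse trees

Two derivations of p b g:
  A ⇒ p T ⇒ p C ⇒ p b g
  A ⇒ p T ⇒ p D ⇒ p b g

p b g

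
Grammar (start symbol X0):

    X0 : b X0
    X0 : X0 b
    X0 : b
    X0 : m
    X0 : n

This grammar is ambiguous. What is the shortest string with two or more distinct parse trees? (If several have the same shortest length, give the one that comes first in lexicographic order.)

length 1: no string has ≥2 trees
length 2: b b has 2 parse trees

Two derivations of b b:
  X0 ⇒ b X0 ⇒ b b
  X0 ⇒ X0 b ⇒ b b

b b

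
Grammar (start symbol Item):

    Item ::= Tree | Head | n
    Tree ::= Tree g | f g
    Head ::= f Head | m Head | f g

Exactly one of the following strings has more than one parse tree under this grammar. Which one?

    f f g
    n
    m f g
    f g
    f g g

f f g: 1 tree
n: 1 tree
m f g: 1 tree
f g: 2 trees
f g g: 1 tree

f g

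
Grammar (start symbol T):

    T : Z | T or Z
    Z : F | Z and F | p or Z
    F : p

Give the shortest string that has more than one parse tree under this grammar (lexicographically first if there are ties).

length 1: no string has ≥2 trees
length 3: p or p has 2 parse trees

Two derivations of p or p:
  T ⇒ Z ⇒ p or Z ⇒ p or F ⇒ p or p
  T ⇒ T or Z ⇒ Z or Z ⇒ F or Z ⇒ p or Z ⇒ p or F ⇒ p or p

p or p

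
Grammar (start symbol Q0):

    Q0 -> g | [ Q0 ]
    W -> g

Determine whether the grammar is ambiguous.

Only Q0 is reachable from Q0; ignoring the rest: L(Q0) is { openⁿ atom closeⁿ : n ≥ 0 }. The bracket depth fixes n, and the derivation is forced at every step.

Unambiguous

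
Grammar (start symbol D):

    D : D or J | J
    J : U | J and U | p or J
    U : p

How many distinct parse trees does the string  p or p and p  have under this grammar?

3

Parse trees for p or p and p:
  [D [D [J [U p]]] or [J [J [U p]] and [U p]]]
  [D [J [J p or [J [U p]]] and [U p]]]
  [D [J p or [J [J [U p]] and [U p]]]]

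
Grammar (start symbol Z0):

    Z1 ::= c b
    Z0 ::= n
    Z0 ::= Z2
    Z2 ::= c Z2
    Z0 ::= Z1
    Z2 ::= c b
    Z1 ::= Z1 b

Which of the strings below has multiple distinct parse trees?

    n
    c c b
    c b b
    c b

c b

n: 1 tree
c c b: 1 tree
c b b: 1 tree
c b: 2 trees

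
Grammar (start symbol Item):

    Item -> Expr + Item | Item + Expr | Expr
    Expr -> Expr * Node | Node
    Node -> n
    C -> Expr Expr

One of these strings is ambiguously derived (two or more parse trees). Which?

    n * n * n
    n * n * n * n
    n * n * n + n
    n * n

n * n * n: 1 tree
n * n * n * n: 1 tree
n * n * n + n: 2 trees
n * n: 1 tree

n * n * n + n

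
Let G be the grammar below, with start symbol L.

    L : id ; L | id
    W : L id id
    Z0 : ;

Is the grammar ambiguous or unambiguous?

Unambiguous

(W, Z0 are unreachable from L, so their rules don't affect L(L).) Right-recursive list with a separator: after each atom, whether the separator follows determines the rule. One parse per string.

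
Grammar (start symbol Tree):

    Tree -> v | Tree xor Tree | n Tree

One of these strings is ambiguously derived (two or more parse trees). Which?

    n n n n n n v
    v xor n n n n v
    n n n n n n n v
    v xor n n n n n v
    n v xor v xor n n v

n v xor v xor n n v

n n n n n n v: 1 tree
v xor n n n n v: 1 tree
n n n n n n n v: 1 tree
v xor n n n n n v: 1 tree
n v xor v xor n n v: 5 trees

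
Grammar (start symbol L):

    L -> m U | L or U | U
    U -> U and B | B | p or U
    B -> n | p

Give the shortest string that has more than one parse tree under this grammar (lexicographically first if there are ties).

p or n

length 1: no string has ≥2 trees
length 2: no string has ≥2 trees
length 3: p or n has 2 parse trees

Two derivations of p or n:
  L ⇒ L or U ⇒ U or U ⇒ B or U ⇒ p or U ⇒ p or B ⇒ p or n
  L ⇒ U ⇒ p or U ⇒ p or B ⇒ p or n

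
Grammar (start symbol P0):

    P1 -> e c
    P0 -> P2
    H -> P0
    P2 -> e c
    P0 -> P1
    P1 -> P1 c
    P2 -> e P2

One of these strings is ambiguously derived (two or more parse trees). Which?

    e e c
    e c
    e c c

e e c: 1 tree
e c: 2 trees
e c c: 1 tree

e c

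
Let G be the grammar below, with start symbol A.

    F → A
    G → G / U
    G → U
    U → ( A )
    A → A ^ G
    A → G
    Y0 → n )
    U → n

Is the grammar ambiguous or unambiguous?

Only A, G, U are reachable from A; ignoring the rest: This is a standard precedence ladder (A over G over U), with each level left-recursive on its own operator ('^' at A, '/' at G). That structure is LR(1), hence unambiguous.

Unambiguous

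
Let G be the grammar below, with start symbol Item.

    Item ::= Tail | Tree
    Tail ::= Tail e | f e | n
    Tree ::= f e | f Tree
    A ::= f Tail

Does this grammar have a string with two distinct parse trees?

Ambiguous

Witness: f e

Derivation 1: Item ⇒ Tail ⇒ f e
Derivation 2: Item ⇒ Tree ⇒ f e

Two distinct leftmost derivations for the same string.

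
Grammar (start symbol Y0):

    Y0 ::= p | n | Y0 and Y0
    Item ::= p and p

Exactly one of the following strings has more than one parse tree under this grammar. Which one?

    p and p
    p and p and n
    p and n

p and p and n

p and p: 1 tree
p and p and n: 2 trees
p and n: 1 tree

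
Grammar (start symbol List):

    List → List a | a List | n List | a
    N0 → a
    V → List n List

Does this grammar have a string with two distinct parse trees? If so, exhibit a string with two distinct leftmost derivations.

Witness: a a

Derivation 1: List ⇒ List a ⇒ a a
Derivation 2: List ⇒ a List ⇒ a a

Two distinct leftmost derivations for the same string.

Ambiguous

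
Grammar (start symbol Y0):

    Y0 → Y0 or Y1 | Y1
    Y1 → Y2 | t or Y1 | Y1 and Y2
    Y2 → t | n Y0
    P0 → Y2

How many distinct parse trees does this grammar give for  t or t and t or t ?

3

Parse trees for t or t and t or t:
  [Y0 [Y0 [Y0 [Y1 [Y2 t]]] or [Y1 [Y1 [Y2 t]] and [Y2 t]]] or [Y1 [Y2 t]]]
  [Y0 [Y0 [Y1 t or [Y1 [Y1 [Y2 t]] and [Y2 t]]]] or [Y1 [Y2 t]]]
  [Y0 [Y0 [Y1 [Y1 t or [Y1 [Y2 t]]] and [Y2 t]]] or [Y1 [Y2 t]]]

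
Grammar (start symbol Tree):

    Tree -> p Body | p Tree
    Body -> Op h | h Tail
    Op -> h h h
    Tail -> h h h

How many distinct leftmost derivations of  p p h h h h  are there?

Parse trees for p p h h h h:
  [Tree p [Tree p [Body [Op h h h] h]]]
  [Tree p [Tree p [Body h [Tail h h h]]]]

2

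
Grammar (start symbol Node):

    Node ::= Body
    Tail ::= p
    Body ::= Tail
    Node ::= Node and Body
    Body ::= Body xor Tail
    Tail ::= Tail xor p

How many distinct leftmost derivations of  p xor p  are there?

Parse trees for p xor p:
  [Node [Body [Tail [Tail p] xor p]]]
  [Node [Body [Body [Tail p]] xor [Tail p]]]

2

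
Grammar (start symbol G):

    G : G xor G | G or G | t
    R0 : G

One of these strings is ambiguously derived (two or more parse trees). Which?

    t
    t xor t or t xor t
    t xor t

t: 1 tree
t xor t or t xor t: 5 trees
t xor t: 1 tree

t xor t or t xor t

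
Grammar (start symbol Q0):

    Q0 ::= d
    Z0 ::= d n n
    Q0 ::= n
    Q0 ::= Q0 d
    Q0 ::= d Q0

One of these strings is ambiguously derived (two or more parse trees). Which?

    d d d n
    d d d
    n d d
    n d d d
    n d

d d d

d d d n: 1 tree
d d d: 4 trees
n d d: 1 tree
n d d d: 1 tree
n d: 1 tree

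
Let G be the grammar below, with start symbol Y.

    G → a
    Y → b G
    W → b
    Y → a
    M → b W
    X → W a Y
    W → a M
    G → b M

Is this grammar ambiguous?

Unambiguous

Only Y, G, M, W are reachable from Y; ignoring the rest: Each reachable nonterminal has at most one production per leading terminal, and all productions are right-linear; the derivation is determined token-by-token.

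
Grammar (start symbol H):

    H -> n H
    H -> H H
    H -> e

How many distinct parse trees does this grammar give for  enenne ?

3

Parse trees for enenne:
  [H [H e] [H n [H [H e] [H n [H n [H e]]]]]]
  [H [H e] [H [H n [H e]] [H n [H n [H e]]]]]
  [H [H [H e] [H n [H e]]] [H n [H n [H e]]]]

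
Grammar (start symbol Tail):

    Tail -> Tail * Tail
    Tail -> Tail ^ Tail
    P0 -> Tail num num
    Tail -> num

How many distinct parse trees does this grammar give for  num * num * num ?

2

Parse trees for num * num * num:
  [Tail [Tail num] * [Tail [Tail num] * [Tail num]]]
  [Tail [Tail [Tail num] * [Tail num]] * [Tail num]]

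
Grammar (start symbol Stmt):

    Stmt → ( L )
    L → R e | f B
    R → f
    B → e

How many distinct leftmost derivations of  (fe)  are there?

2

Parse trees for (fe):
  [Stmt ( [L [R f] e] )]
  [Stmt ( [L f [B e]] )]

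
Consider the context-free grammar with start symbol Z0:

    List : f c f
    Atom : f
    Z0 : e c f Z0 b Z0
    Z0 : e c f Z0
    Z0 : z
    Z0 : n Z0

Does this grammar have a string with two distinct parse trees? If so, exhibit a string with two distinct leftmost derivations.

Ambiguous

Witness: e c f e c f z b z

Derivation 1: Z0 ⇒ e c f Z0 b Z0 ⇒ e c f e c f Z0 b Z0 ⇒ e c f e c f z b Z0 ⇒ e c f e c f z b z
Derivation 2: Z0 ⇒ e c f Z0 ⇒ e c f e c f Z0 b Z0 ⇒ e c f e c f z b Z0 ⇒ e c f e c f z b z

Two distinct leftmost derivations for the same string.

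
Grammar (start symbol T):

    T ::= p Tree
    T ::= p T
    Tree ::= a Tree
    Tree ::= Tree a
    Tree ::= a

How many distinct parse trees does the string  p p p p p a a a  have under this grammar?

Parse trees for p p p p p a a a:
  [T p [T p [T p [T p [T p [Tree a [Tree a [Tree a]]]]]]]]
  [T p [T p [T p [T p [T p [Tree a [Tree [Tree a] a]]]]]]]
  [T p [T p [T p [T p [T p [Tree [Tree a [Tree a]] a]]]]]]
  [T p [T p [T p [T p [T p [Tree [Tree [Tree a] a] a]]]]]]

4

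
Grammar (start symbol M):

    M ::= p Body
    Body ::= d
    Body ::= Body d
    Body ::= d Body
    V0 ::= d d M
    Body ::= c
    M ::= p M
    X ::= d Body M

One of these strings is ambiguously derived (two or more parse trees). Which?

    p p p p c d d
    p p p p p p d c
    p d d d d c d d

p d d d d c d d

p p p p c d d: 1 tree
p p p p p p d c: 1 tree
p d d d d c d d: 15 trees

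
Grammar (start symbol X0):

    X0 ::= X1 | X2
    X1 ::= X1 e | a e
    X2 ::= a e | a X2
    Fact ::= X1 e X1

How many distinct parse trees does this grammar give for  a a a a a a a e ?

1

Parse trees for a a a a a a a e:
  [X0 [X2 a [X2 a [X2 a [X2 a [X2 a [X2 a [X2 a e]]]]]]]]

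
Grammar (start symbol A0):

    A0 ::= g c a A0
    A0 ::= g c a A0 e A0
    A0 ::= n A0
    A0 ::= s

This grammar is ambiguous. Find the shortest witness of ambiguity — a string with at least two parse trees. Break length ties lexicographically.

length 1: no string has ≥2 trees
length 2: no string has ≥2 trees
length 3: no string has ≥2 trees
length 4: no string has ≥2 trees
length 5: no string has ≥2 trees
length 6: no string has ≥2 trees
length 7: no string has ≥2 trees
length 8: no string has ≥2 trees
length 9: g c a g c a s e s has 2 parse trees

Two derivations of g c a g c a s e s:
  A0 ⇒ g c a A0 ⇒ g c a g c a A0 e A0 ⇒ g c a g c a s e A0 ⇒ g c a g c a s e s
  A0 ⇒ g c a A0 e A0 ⇒ g c a g c a A0 e A0 ⇒ g c a g c a s e A0 ⇒ g c a g c a s e s

g c a g c a s e s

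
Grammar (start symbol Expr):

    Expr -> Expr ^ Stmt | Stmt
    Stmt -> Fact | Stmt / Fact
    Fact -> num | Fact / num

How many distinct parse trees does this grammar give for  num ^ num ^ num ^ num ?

Parse trees for num ^ num ^ num ^ num:
  [Expr [Expr [Expr [Expr [Stmt [Fact num]]] ^ [Stmt [Fact num]]] ^ [Stmt [Fact num]]] ^ [Stmt [Fact num]]]

1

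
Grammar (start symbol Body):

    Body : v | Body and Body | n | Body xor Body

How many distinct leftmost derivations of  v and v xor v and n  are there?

Parse trees for v and v xor v and n:
  [Body [Body v] and [Body [Body [Body v] xor [Body v]] and [Body n]]]
  [Body [Body v] and [Body [Body v] xor [Body [Body v] and [Body n]]]]
  [Body [Body [Body v] and [Body [Body v] xor [Body v]]] and [Body n]]
  [Body [Body [Body [Body v] and [Body v]] xor [Body v]] and [Body n]]
  [Body [Body [Body v] and [Body v]] xor [Body [Body v] and [Body n]]]

5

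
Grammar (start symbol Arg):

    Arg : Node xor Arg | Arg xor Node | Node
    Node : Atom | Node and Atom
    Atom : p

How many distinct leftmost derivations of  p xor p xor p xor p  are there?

8

Parse trees for p xor p xor p xor p:
  [Arg [Node [Atom p]] xor [Arg [Node [Atom p]] xor [Arg [Node [Atom p]] xor [Arg [Node [Atom p]]]]]]
  [Arg [Node [Atom p]] xor [Arg [Node [Atom p]] xor [Arg [Arg [Node [Atom p]]] xor [Node [Atom p]]]]]
  [Arg [Node [Atom p]] xor [Arg [Arg [Node [Atom p]] xor [Arg [Node [Atom p]]]] xor [Node [Atom p]]]]
  [Arg [Node [Atom p]] xor [Arg [Arg [Arg [Node [Atom p]]] xor [Node [Atom p]]] xor [Node [Atom p]]]]
  [Arg [Arg [Node [Atom p]] xor [Arg [Node [Atom p]] xor [Arg [Node [Atom p]]]]] xor [Node [Atom p]]]
  [Arg [Arg [Node [Atom p]] xor [Arg [Arg [Node [Atom p]]] xor [Node [Atom p]]]] xor [Node [Atom p]]]
  [Arg [Arg [Arg [Node [Atom p]] xor [Arg [Node [Atom p]]]] xor [Node [Atom p]]] xor [Node [Atom p]]]
  [Arg [Arg [Arg [Arg [Node [Atom p]]] xor [Node [Atom p]]] xor [Node [Atom p]]] xor [Node [Atom p]]]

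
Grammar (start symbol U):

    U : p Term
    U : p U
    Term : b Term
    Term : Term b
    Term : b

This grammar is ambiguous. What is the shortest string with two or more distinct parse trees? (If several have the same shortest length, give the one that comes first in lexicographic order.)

length 2: no string has ≥2 trees
length 3: p b b has 2 parse trees

Two derivations of p b b:
  U ⇒ p Term ⇒ p b Term ⇒ p b b
  U ⇒ p Term ⇒ p Term b ⇒ p b b

p b b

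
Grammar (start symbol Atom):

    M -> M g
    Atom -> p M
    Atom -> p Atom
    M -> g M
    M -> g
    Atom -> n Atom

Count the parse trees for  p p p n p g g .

2

Parse trees for p p p n p g g:
  [Atom p [Atom p [Atom p [Atom n [Atom p [M [M g] g]]]]]]
  [Atom p [Atom p [Atom p [Atom n [Atom p [M g [M g]]]]]]]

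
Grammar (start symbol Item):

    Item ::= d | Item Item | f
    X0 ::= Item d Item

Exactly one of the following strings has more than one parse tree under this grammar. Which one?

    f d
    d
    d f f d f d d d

d f f d f d d d

f d: 1 tree
d: 1 tree
d f f d f d d d: 429 trees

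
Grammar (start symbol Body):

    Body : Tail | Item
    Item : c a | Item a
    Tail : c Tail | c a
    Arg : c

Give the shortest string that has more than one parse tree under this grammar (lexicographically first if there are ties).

length 2: c a has 2 parse trees

Two derivations of c a:
  Body ⇒ Tail ⇒ c a
  Body ⇒ Item ⇒ c a

c a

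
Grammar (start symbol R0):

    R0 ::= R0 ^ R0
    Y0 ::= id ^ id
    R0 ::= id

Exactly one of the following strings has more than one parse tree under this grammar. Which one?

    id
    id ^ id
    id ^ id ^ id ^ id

id ^ id ^ id ^ id

id: 1 tree
id ^ id: 1 tree
id ^ id ^ id ^ id: 5 trees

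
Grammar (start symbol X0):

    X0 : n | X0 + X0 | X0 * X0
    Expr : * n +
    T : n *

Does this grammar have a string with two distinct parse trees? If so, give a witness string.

Ambiguous

Witness: n * n * n

Derivation 1: X0 ⇒ X0 * X0 ⇒ n * X0 ⇒ n * X0 * X0 ⇒ n * n * X0 ⇒ n * n * n
Derivation 2: X0 ⇒ X0 * X0 ⇒ X0 * X0 * X0 ⇒ n * X0 * X0 ⇒ n * n * X0 ⇒ n * n * n

Two distinct leftmost derivations for the same string.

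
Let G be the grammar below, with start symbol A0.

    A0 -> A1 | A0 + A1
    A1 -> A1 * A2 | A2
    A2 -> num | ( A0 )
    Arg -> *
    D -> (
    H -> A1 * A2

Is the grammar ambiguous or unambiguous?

(Arg, D, H are unreachable from A0, so their rules don't affect L(A0).) The grammar is stratified — A0 handles '+' (left-recursive), A1 handles '*', A2 atoms. Each operator has a fixed associativity and precedence level, so every string has one parse.

Unambiguous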